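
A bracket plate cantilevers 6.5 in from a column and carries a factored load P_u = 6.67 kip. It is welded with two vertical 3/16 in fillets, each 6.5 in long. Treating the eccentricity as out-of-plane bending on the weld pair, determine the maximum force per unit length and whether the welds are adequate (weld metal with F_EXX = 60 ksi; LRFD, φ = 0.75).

L_w = 2 × 6.5 = 13 in; section modulus (unit throat) S = 2 × L²/6 = 14.08 in².
Direct shear f_v = P/L_w = 6.67/13 = 0.5131 kip/in.
Moment M = P × e = 6.67 × 6.5 = 43.355 kip·in; bending f_b = M/S = 3.078 kip/in.
f_max = √(f_v² + f_b²) = √(0.5131² + 3.078²) = 3.121 kip/in.
φr_n = 0.75 × 0.6 × 60 × (0.707 × 0.1875) = 3.579 kip/in → adequate.

f_max ≈ 3.12 kip/in; adequate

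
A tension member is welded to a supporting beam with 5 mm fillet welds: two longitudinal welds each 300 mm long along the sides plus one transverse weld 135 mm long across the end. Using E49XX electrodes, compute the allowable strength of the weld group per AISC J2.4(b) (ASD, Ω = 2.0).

R_n/Ω ≈ 382 kN

E49XX → F_EXX = 490 MPa.
t_e = 0.707 × 5 = 3.535 mm.
R_nwl = 0.6 × 490 × 3.535 × 600 × 10⁻³ = 623.6 kN (longitudinal, 2 welds).
R_nwt = 0.6 × 490 × 3.535 × 135 × 10⁻³ = 140.3 kN (transverse, base value).
(i) R_nwl + R_nwt = 763.9 kN; (ii) 0.85 R_nwl + 1.5 R_nwt = 740.5 kN.
R_n = max = 763.9 kN [governs: (i)]; R_n/Ω = 381.9 kN.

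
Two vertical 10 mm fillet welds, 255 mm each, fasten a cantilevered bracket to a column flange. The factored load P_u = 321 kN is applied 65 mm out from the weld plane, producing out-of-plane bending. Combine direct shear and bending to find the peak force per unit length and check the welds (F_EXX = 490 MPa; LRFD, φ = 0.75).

f_max ≈ 1150 N/mm; adequate

L_w = 2 × 255 = 510 mm; section modulus (unit throat) S = 2 × L²/6 = 21680 mm².
Direct shear f_v = P/L_w = 321×10³/510 = 629.4 N/mm.
Moment M = P × e = 321×10³ × 65 = 20865000 N·mm; bending f_b = M/S = 962.6 N/mm.
f_max = √(f_v² + f_b²) = √(629.4² + 962.6²) = 1150 N/mm.
φr_n = 0.75 × 0.6 × 490 × (0.707 × 10) = 1559 N/mm → adequate.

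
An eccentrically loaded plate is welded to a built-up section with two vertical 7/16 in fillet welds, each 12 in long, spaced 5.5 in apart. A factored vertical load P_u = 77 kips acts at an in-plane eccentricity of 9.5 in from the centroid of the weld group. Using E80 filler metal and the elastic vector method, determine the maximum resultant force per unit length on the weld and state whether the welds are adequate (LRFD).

E80XX → F_EXX = 80 ksi.
Total weld length L_w = 24 in. Treat welds as unit-width lines.
Polar moment about centroid: J = 2[d³/12 + d(b/2)²] = 2[12³/12 + 12×2.75²] = 469.5 in³.
Direct shear f_v = P/L_w = 77 / 24 = 3.208 kip/in (vertical).
Torsion M = P·e = 77 × 9.5 = 731.5 kip·in.
Critical point at (x, y) = (2.75, 6) from centroid. f_tx = M·y/J = 9.348 kip/in; f_ty = M·x/J = 4.285 kip/in.
Resultant f_max = √[f_tx² + (f_v + f_ty)²] = √[9.348² + (3.208 + 4.285)²] = 11.98 kip/in.
Capacity per unit length: φr_n = 0.75 × 0.6 × 80 × (0.707 × 0.4375) = 11.14 kip/in.
11.98 > 11.14 → NOT adequate.

f_max ≈ 12 kip/in; NOT adequate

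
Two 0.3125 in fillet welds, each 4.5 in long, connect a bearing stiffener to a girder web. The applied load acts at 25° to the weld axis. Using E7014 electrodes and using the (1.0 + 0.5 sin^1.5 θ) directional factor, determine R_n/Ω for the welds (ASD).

R_n/Ω ≈ 47.5 kip

E70XX → F_EXX = 70 ksi.
t_e = 0.707 × 0.3125 = 0.2209 in; A_we = 0.2209 × 9 = 1.988 in².
Directional factor: 1.0 + 0.5 sin^1.5(25°) = 1.137.
F_nw = 0.6 × 70 × 1.137 = 47.77 ksi.
R_n/Ω = (47.77 × 1.988) / 2.0 = 47.49 kip.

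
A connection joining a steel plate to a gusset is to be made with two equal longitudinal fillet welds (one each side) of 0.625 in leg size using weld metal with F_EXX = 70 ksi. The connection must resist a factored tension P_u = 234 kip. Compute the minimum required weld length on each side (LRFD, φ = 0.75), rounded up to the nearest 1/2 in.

Throat t_e = 0.707 × 0.625 = 0.4419 in.
φr_n = 0.75 × 0.6 × 70 × 0.4419 = 13.92 kip/in.
L_req = P_u / φr_n = 234 / 13.92 = 16.81 in total.
Per side: 16.81 / 2 = 8.406 in.
Round up → use L = 8.5 in on each side.

L = 8.5 in on each side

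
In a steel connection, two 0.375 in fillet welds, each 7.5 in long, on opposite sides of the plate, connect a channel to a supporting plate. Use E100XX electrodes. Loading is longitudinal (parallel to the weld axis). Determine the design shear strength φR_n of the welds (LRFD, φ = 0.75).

φR_n ≈ 179 kips

E100XX → F_EXX = 100 ksi.
Effective throat t_e = 0.707 × 0.375 = 0.2651 in.
Total length L = 15 in; A_we = 0.2651 × 15 = 3.977 in².
F_nw = 0.6 F_EXX = 0.6 × 100 = 60 ksi.
φR_n = 0.75 × 60 × 3.977 = 179 kips.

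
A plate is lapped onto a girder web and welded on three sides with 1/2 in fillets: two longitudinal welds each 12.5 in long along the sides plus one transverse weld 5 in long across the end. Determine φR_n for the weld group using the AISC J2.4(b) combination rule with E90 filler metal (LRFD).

φR_n ≈ 430 kip

E90XX → F_EXX = 90 ksi.
t_e = 0.707 × 0.5 = 0.3535 in.
R_nwl = 0.6 × 90 × 0.3535 × 25 = 477.2 kip (longitudinal, 2 welds).
R_nwt = 0.6 × 90 × 0.3535 × 5 = 95.44 kip (transverse, base value).
(i) R_nwl + R_nwt = 572.7 kip; (ii) 0.85 R_nwl + 1.5 R_nwt = 548.8 kip.
R_n = max = 572.7 kip [governs: (i)]; φR_n = 429.5 kip.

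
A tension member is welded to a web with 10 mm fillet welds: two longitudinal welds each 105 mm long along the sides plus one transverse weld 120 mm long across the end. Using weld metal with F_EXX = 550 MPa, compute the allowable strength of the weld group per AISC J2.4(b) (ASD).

t_e = 0.707 × 10 = 7.07 mm.
R_nwl = 0.6 × 550 × 7.07 × 210 × 10⁻³ = 490 kN (longitudinal, 2 welds).
R_nwt = 0.6 × 550 × 7.07 × 120 × 10⁻³ = 280 kN (transverse, base value).
(i) R_nwl + R_nwt = 769.9 kN; (ii) 0.85 R_nwl + 1.5 R_nwt = 836.4 kN.
R_n = max = 836.4 kN [governs: (ii)]; R_n/Ω = 418.2 kN.

R_n/Ω ≈ 418 kN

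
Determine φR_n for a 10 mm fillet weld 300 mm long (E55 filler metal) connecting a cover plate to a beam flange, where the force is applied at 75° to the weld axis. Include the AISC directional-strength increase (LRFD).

E55XX → F_EXX = 550 MPa.
t_e = 0.707 × 10 = 7.07 mm; A_we = 7.07 × 300 = 2121 mm².
Directional factor: 1.0 + 0.5 sin^1.5(75°) = 1.475.
F_nw = 0.6 × 550 × 1.475 = 486.6 MPa.
φR_n = 0.75 × 486.6 × 2121 × 10⁻³ = 774.1 kN.

φR_n ≈ 774 kN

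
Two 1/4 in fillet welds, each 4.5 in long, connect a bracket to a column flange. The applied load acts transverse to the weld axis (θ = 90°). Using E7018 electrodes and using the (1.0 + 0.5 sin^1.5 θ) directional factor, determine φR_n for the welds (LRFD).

E70XX → F_EXX = 70 ksi.
t_e = 0.707 × 0.25 = 0.1767 in; A_we = 0.1767 × 9 = 1.591 in².
Directional factor: 1.0 + 0.5 sin^1.5(90°) = 1.5.
F_nw = 0.6 × 70 × 1.5 = 63 ksi.
φR_n = 0.75 × 63 × 1.591 = 75.16 kips.

φR_n ≈ 75.2 kips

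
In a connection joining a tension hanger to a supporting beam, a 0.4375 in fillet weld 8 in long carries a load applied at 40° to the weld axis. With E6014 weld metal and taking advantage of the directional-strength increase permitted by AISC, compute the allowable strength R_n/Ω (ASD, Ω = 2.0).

E60XX → F_EXX = 60 ksi.
t_e = 0.707 × 0.4375 = 0.3093 in; A_we = 0.3093 × 8 = 2.474 in².
Directional factor: 1.0 + 0.5 sin^1.5(40°) = 1.258.
F_nw = 0.6 × 60 × 1.258 = 45.28 ksi.
R_n/Ω = (45.28 × 2.474) / 2.0 = 56.02 kips.

R_n/Ω ≈ 56 kips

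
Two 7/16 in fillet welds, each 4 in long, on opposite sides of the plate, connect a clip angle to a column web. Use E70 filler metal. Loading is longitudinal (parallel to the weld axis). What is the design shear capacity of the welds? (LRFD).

E70XX → F_EXX = 70 ksi.
Effective throat t_e = 0.707 × 0.4375 = 0.3093 in.
Total length L = 8 in; A_we = 0.3093 × 8 = 2.474 in².
F_nw = 0.6 F_EXX = 0.6 × 70 = 42 ksi.
φR_n = 0.75 × 42 × 2.474 = 77.95 kip.

φR_n ≈ 77.9 kip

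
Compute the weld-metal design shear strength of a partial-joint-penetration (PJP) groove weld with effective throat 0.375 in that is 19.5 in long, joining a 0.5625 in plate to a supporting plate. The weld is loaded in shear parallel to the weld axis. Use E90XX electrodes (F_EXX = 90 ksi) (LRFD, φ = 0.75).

φR_n ≈ 296 kips

Effective throat (given) t_e = 0.375 in.
A_we = 0.375 × 19.5 = 7.312 in².
F_nw = 0.6 F_EXX = 54 ksi.
φR_n = 0.75 × 54 × 7.312 = 296.2 kips.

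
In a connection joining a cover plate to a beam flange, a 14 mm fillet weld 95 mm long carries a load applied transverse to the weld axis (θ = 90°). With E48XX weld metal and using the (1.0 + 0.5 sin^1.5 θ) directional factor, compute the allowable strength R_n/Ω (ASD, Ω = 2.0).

E48XX → F_EXX = 480 MPa.
t_e = 0.707 × 14 = 9.898 mm; A_we = 9.898 × 95 = 940.3 mm².
Directional factor: 1.0 + 0.5 sin^1.5(90°) = 1.5.
F_nw = 0.6 × 480 × 1.5 = 432 MPa.
R_n/Ω = (432 × 940.3) / 2.0 × 10⁻³ = 203.1 kN.

R_n/Ω ≈ 203 kN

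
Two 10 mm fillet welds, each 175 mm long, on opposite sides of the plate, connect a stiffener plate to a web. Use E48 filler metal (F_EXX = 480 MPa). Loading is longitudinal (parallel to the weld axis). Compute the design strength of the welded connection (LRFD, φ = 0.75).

φR_n ≈ 534 kN

Effective throat t_e = 0.707 × 10 = 7.07 mm.
Total length L = 350 mm; A_we = 7.07 × 350 = 2474 mm².
F_nw = 0.6 F_EXX = 0.6 × 480 = 288 MPa.
φR_n = 0.75 × 288 × 2474 × 10⁻³ = 534.5 kN.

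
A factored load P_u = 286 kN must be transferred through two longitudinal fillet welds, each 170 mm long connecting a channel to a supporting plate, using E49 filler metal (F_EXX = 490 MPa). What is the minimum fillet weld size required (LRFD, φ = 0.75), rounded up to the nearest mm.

w = 6 mm

Total weld length L = 340 mm.
Required throat t_e = P_u / (φ × 0.6 F_EXX × L) = 286 / (0.75 × 0.6 × 490 × 340 × 10⁻³) = 3.815 mm.
Required leg w = t_e / 0.707 = 5.396 mm → use 6 mm.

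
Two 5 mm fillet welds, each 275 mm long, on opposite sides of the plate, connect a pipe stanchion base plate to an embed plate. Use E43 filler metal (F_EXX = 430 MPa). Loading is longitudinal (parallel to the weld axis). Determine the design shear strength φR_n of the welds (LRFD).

φR_n ≈ 376 kN

Effective throat t_e = 0.707 × 5 = 3.535 mm.
Total length L = 550 mm; A_we = 3.535 × 550 = 1944 mm².
F_nw = 0.6 F_EXX = 0.6 × 430 = 258 MPa.
φR_n = 0.75 × 258 × 1944 × 10⁻³ = 376.2 kN.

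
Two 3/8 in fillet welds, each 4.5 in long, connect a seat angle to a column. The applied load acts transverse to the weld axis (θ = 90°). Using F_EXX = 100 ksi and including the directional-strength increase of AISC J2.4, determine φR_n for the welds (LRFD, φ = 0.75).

φR_n ≈ 161 kip

t_e = 0.707 × 0.375 = 0.2651 in; A_we = 0.2651 × 9 = 2.386 in².
Directional factor: 1.0 + 0.5 sin^1.5(90°) = 1.5.
F_nw = 0.6 × 100 × 1.5 = 90 ksi.
φR_n = 0.75 × 90 × 2.386 = 161.1 kip.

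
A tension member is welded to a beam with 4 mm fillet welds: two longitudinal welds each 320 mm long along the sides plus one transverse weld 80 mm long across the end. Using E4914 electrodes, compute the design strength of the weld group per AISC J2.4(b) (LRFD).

E49XX → F_EXX = 490 MPa.
t_e = 0.707 × 4 = 2.828 mm.
R_nwl = 0.6 × 490 × 2.828 × 640 × 10⁻³ = 532.1 kN (longitudinal, 2 welds).
R_nwt = 0.6 × 490 × 2.828 × 80 × 10⁻³ = 66.51 kN (transverse, base value).
(i) R_nwl + R_nwt = 598.6 kN; (ii) 0.85 R_nwl + 1.5 R_nwt = 552.1 kN.
R_n = max = 598.6 kN [governs: (i)]; φR_n = 449 kN.

φR_n ≈ 449 kN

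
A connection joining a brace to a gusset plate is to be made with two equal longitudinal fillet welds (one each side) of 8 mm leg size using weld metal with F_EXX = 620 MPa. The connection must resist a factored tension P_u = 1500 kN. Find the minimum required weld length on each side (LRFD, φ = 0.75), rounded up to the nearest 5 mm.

Throat t_e = 0.707 × 8 = 5.656 mm.
φr_n = 0.75 × 0.6 × 620 × 5.656 × 10⁻³ = 1.578 kN/mm.
L_req = P_u / φr_n = 1500 / 1.578 = 950.6 mm total.
Per side: 950.6 / 2 = 475.3 mm.
Round up → use L = 480 mm on each side.

L = 480 mm on each side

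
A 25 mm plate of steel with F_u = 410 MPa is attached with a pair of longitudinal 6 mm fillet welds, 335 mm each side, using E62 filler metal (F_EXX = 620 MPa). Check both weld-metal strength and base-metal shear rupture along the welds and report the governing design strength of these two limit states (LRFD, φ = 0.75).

φR_n ≈ 793 kN (weld metal governs)

t_e = 0.707 × 6 = 4.242 mm; L = 670 mm.
Weld metal: φR_n = 0.75 × 0.6 × 620 × 4.242 × 670 × 10⁻³ = 793 kN.
Base metal (shear rupture): φR_n = 0.75 × 0.6 × 410 × 25 × 670 × 10⁻³ = 3090 kN.
Governing: weld metal.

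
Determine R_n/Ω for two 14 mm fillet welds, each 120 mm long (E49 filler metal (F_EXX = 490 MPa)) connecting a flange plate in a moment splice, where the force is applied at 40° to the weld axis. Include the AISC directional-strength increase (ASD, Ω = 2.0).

t_e = 0.707 × 14 = 9.898 mm; A_we = 9.898 × 240 = 2376 mm².
Directional factor: 1.0 + 0.5 sin^1.5(40°) = 1.258.
F_nw = 0.6 × 490 × 1.258 = 369.8 MPa.
R_n/Ω = (369.8 × 2376) / 2.0 × 10⁻³ = 439.2 kN.

R_n/Ω ≈ 439 kN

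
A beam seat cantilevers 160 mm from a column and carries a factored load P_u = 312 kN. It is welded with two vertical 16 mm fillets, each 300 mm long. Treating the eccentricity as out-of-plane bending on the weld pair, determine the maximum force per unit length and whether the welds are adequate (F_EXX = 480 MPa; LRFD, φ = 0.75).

L_w = 2 × 300 = 600 mm; section modulus (unit throat) S = 2 × L²/6 = 30000 mm².
Direct shear f_v = P/L_w = 312×10³/600 = 520 N/mm.
Moment M = P × e = 312×10³ × 160 = 49920000 N·mm; bending f_b = M/S = 1664 N/mm.
f_max = √(f_v² + f_b²) = √(520² + 1664²) = 1743 N/mm.
φr_n = 0.75 × 0.6 × 480 × (0.707 × 16) = 2443 N/mm → adequate.

f_max ≈ 1740 N/mm; adequate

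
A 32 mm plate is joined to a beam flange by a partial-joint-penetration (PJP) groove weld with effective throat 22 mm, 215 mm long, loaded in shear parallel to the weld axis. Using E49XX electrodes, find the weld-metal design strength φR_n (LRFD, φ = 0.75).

φR_n ≈ 1040 kN

E49XX → F_EXX = 490 MPa.
Effective throat (given) t_e = 22 mm.
A_we = 22 × 215 = 4730 mm².
F_nw = 0.6 F_EXX = 294 MPa.
φR_n = 0.75 × 294 × 4730 × 10⁻³ = 1043 kN.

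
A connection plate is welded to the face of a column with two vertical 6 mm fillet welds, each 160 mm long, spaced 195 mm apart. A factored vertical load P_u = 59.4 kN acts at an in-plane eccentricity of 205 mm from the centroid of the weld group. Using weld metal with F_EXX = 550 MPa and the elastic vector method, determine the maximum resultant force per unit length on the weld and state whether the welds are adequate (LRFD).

Total weld length L_w = 320 mm. Treat welds as unit-width lines.
Polar moment about centroid: J = 2[d³/12 + d(b/2)²] = 2[160³/12 + 160×97.5²] = 3725000 mm³.
Direct shear f_v = P/L_w = 59.4×10³ / 320 = 185.6 N/mm (vertical).
Torsion M = P·e = 59.4×10³ × 205 = 12177000 N·mm.
Critical point at (x, y) = (97.5, 80) from centroid. f_tx = M·y/J = 261.5 N/mm; f_ty = M·x/J = 318.8 N/mm.
Resultant f_max = √[f_tx² + (f_v + f_ty)²] = √[261.5² + (185.6 + 318.8)²] = 568.2 N/mm.
Capacity per unit length: φr_n = 0.75 × 0.6 × 550 × (0.707 × 6) = 1050 N/mm.
568.2 ≤ 1050 → adequate.

f_max ≈ 568 N/mm; adequate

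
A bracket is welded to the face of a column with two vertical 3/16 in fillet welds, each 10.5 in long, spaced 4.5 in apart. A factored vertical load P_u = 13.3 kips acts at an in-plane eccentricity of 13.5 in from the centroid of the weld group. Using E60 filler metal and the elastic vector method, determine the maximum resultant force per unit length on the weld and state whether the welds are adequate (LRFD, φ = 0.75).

f_max ≈ 3.72 kip/in; NOT adequate

E60XX → F_EXX = 60 ksi.
Total weld length L_w = 21 in. Treat welds as unit-width lines.
Polar moment about centroid: J = 2[d³/12 + d(b/2)²] = 2[10.5³/12 + 10.5×2.25²] = 299.2 in³.
Direct shear f_v = P/L_w = 13.3 / 21 = 0.6333 kip/in (vertical).
Torsion M = P·e = 13.3 × 13.5 = 179.55 kip·in.
Critical point at (x, y) = (2.25, 5.25) from centroid. f_tx = M·y/J = 3.15 kip/in; f_ty = M·x/J = 1.35 kip/in.
Resultant f_max = √[f_tx² + (f_v + f_ty)²] = √[3.15² + (0.6333 + 1.35)²] = 3.722 kip/in.
Capacity per unit length: φr_n = 0.75 × 0.6 × 60 × (0.707 × 0.1875) = 3.579 kip/in.
3.722 > 3.579 → NOT adequate.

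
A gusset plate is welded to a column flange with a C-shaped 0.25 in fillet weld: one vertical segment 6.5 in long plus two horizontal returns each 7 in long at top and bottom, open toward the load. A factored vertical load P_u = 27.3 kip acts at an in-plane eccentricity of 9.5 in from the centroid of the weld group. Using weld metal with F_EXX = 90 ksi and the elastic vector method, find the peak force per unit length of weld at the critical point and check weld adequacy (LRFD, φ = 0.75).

Total weld length L_w = 20.5 in. Treat welds as unit-width lines.
Centroid: x̄ = 2×7×3.5 / 20.5 = 2.39 in from the vertical weld.
Polar moment about centroid: J = I_x + I_y = [6.5³/12 + 2×7×3.25²] + [6.5×2.39² + 2(7³/12 + 7×1.11²)] = 282.3 in³.
Direct shear f_v = P/L_w = 27.3 / 20.5 = 1.332 kip/in (vertical).
Torsion M = P·e = 27.3 × 9.5 = 259.35 kip·in.
Critical point at (x, y) = (4.61, 3.25) from centroid. f_tx = M·y/J = 2.986 kip/in; f_ty = M·x/J = 4.235 kip/in.
Resultant f_max = √[f_tx² + (f_v + f_ty)²] = √[2.986² + (1.332 + 4.235)²] = 6.317 kip/in.
Capacity per unit length: φr_n = 0.75 × 0.6 × 90 × (0.707 × 0.25) = 7.158 kip/in.
6.317 ≤ 7.158 → adequate.

f_max ≈ 6.32 kip/in; adequate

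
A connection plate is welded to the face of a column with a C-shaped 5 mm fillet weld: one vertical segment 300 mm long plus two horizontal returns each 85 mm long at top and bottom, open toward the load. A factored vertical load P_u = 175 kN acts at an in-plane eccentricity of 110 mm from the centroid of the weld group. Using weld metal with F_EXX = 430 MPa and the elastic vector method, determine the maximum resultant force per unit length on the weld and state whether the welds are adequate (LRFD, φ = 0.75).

f_max ≈ 738 N/mm; NOT adequate

Total weld length L_w = 470 mm. Treat welds as unit-width lines.
Centroid: x̄ = 2×85×42.5 / 470 = 15.37 mm from the vertical weld.
Polar moment about centroid: J = I_x + I_y = [300³/12 + 2×85×150²] + [300×15.37² + 2(85³/12 + 85×27.13²)] = 6373000 mm³.
Direct shear f_v = P/L_w = 175×10³ / 470 = 372.3 N/mm (vertical).
Torsion M = P·e = 175×10³ × 110 = 19250000 N·mm.
Critical point at (x, y) = (69.63, 150) from centroid. f_tx = M·y/J = 453.1 N/mm; f_ty = M·x/J = 210.3 N/mm.
Resultant f_max = √[f_tx² + (f_v + f_ty)²] = √[453.1² + (372.3 + 210.3)²] = 738.1 N/mm.
Capacity per unit length: φr_n = 0.75 × 0.6 × 430 × (0.707 × 5) = 684 N/mm.
738.1 > 684 → NOT adequate.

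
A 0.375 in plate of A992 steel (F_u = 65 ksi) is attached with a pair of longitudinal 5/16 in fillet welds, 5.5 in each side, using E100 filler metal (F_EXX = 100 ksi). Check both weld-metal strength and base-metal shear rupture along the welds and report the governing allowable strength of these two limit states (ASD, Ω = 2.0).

R_n/Ω ≈ 72.9 kip (weld metal governs)

t_e = 0.707 × 0.3125 = 0.2209 in; L = 11 in.
Weld metal: R_n/Ω = (1/2.0) × 0.6 × 100 × 0.2209 × 11 = 72.91 kip.
Base metal (shear rupture): R_n/Ω = (1/2.0) × 0.6 × 65 × 0.375 × 11 = 80.44 kip.
Governing: weld metal.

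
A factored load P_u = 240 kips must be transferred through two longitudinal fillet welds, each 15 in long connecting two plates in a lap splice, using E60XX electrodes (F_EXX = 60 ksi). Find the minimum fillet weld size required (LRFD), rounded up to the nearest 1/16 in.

w = 7/16 in

Total weld length L = 30 in.
Required throat t_e = P_u / (φ × 0.6 F_EXX × L) = 240 / (0.75 × 0.6 × 60 × 30) = 0.2963 in.
Required leg w = t_e / 0.707 = 0.4191 in → use 7/16 in.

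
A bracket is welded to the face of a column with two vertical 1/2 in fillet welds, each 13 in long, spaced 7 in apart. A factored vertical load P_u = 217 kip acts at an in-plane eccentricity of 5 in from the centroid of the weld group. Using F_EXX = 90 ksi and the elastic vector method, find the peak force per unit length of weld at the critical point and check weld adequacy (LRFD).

Total weld length L_w = 26 in. Treat welds as unit-width lines.
Polar moment about centroid: J = 2[d³/12 + d(b/2)²] = 2[13³/12 + 13×3.5²] = 684.7 in³.
Direct shear f_v = P/L_w = 217 / 26 = 8.346 kip/in (vertical).
Torsion M = P·e = 217 × 5 = 1085 kip·in.
Critical point at (x, y) = (3.5, 6.5) from centroid. f_tx = M·y/J = 10.3 kip/in; f_ty = M·x/J = 5.546 kip/in.
Resultant f_max = √[f_tx² + (f_v + f_ty)²] = √[10.3² + (8.346 + 5.546)²] = 17.29 kip/in.
Capacity per unit length: φr_n = 0.75 × 0.6 × 90 × (0.707 × 0.5) = 14.32 kip/in.
17.29 > 14.32 → NOT adequate.

f_max ≈ 17.3 kip/in; NOT adequate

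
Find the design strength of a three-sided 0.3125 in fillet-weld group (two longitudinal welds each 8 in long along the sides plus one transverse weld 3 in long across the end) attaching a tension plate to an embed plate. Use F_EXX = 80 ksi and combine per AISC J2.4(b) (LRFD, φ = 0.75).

φR_n ≈ 151 kip

t_e = 0.707 × 0.3125 = 0.2209 in.
R_nwl = 0.6 × 80 × 0.2209 × 16 = 169.7 kip (longitudinal, 2 welds).
R_nwt = 0.6 × 80 × 0.2209 × 3 = 31.81 kip (transverse, base value).
(i) R_nwl + R_nwt = 201.5 kip; (ii) 0.85 R_nwl + 1.5 R_nwt = 192 kip.
R_n = max = 201.5 kip [governs: (i)]; φR_n = 151.1 kip.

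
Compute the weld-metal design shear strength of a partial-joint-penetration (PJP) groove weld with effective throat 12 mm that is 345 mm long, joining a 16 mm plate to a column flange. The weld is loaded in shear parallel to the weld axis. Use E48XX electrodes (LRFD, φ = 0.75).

φR_n ≈ 894 kN

E48XX → F_EXX = 480 MPa.
Effective throat (given) t_e = 12 mm.
A_we = 12 × 345 = 4140 mm².
F_nw = 0.6 F_EXX = 288 MPa.
φR_n = 0.75 × 288 × 4140 × 10⁻³ = 894.2 kN.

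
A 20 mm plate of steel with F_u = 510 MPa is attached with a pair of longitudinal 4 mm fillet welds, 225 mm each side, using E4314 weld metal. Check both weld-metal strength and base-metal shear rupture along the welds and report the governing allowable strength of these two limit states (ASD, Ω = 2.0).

R_n/Ω ≈ 164 kN (weld metal governs)

E43XX → F_EXX = 430 MPa.
t_e = 0.707 × 4 = 2.828 mm; L = 450 mm.
Weld metal: R_n/Ω = (1/2.0) × 0.6 × 430 × 2.828 × 450 × 10⁻³ = 164.2 kN.
Base metal (shear rupture): R_n/Ω = (1/2.0) × 0.6 × 510 × 20 × 450 × 10⁻³ = 1377 kN.
Governing: weld metal.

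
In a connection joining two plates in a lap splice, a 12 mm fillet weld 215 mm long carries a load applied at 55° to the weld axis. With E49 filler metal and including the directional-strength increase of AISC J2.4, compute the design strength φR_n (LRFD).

φR_n ≈ 551 kN

E49XX → F_EXX = 490 MPa.
t_e = 0.707 × 12 = 8.484 mm; A_we = 8.484 × 215 = 1824 mm².
Directional factor: 1.0 + 0.5 sin^1.5(55°) = 1.371.
F_nw = 0.6 × 490 × 1.371 = 403 MPa.
φR_n = 0.75 × 403 × 1824 × 10⁻³ = 551.3 kN.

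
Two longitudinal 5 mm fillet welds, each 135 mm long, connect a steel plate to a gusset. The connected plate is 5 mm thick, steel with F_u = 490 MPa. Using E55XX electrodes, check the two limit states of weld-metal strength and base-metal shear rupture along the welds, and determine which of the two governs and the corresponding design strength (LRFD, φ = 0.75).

φR_n ≈ 236 kN (weld metal governs)

E55XX → F_EXX = 550 MPa.
t_e = 0.707 × 5 = 3.535 mm; L = 270 mm.
Weld metal: φR_n = 0.75 × 0.6 × 550 × 3.535 × 270 × 10⁻³ = 236.2 kN.
Base metal (shear rupture): φR_n = 0.75 × 0.6 × 490 × 5 × 270 × 10⁻³ = 297.7 kN.
Governing: weld metal.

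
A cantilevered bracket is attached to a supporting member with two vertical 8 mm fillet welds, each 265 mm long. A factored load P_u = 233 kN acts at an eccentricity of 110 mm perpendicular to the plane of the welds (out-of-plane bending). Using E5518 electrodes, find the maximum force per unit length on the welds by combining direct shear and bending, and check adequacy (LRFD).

f_max ≈ 1180 N/mm; adequate

E55XX → F_EXX = 550 MPa.
L_w = 2 × 265 = 530 mm; section modulus (unit throat) S = 2 × L²/6 = 23410 mm².
Direct shear f_v = P/L_w = 233×10³/530 = 439.6 N/mm.
Moment M = P × e = 233×10³ × 110 = 25630000 N·mm; bending f_b = M/S = 1095 N/mm.
f_max = √(f_v² + f_b²) = √(439.6² + 1095²) = 1180 N/mm.
φr_n = 0.75 × 0.6 × 550 × (0.707 × 8) = 1400 N/mm → adequate.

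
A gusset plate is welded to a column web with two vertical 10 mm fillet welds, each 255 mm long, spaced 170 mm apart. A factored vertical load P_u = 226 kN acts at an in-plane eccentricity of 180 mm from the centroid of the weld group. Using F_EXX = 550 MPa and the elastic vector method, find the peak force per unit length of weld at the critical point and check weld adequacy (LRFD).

Total weld length L_w = 510 mm. Treat welds as unit-width lines.
Polar moment about centroid: J = 2[d³/12 + d(b/2)²] = 2[255³/12 + 255×85²] = 6448000 mm³.
Direct shear f_v = P/L_w = 226×10³ / 510 = 443.1 N/mm (vertical).
Torsion M = P·e = 226×10³ × 180 = 40680000 N·mm.
Critical point at (x, y) = (85, 127.5) from centroid. f_tx = M·y/J = 804.3 N/mm; f_ty = M·x/J = 536.2 N/mm.
Resultant f_max = √[f_tx² + (f_v + f_ty)²] = √[804.3² + (443.1 + 536.2)²] = 1267 N/mm.
Capacity per unit length: φr_n = 0.75 × 0.6 × 550 × (0.707 × 10) = 1750 N/mm.
1267 ≤ 1750 → adequate.

f_max ≈ 1270 N/mm; adequate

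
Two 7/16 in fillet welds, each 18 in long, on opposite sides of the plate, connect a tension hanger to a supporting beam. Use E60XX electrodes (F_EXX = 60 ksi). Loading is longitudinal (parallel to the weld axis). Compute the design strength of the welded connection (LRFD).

φR_n ≈ 301 kips

Effective throat t_e = 0.707 × 0.4375 = 0.3093 in.
Total length L = 36 in; A_we = 0.3093 × 36 = 11.14 in².
F_nw = 0.6 F_EXX = 0.6 × 60 = 36 ksi.
φR_n = 0.75 × 36 × 11.14 = 300.7 kips.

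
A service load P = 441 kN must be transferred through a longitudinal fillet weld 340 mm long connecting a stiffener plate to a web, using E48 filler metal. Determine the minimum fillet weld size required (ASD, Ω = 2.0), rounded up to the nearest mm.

w = 13 mm

E48XX → F_EXX = 480 MPa.
Total weld length L = 340 mm.
Required throat t_e = P × Ω / (0.6 F_EXX × L) = 441 × 2.0 / (0.6 × 480 × 340 × 10⁻³) = 9.007 mm.
Required leg w = t_e / 0.707 = 12.74 mm → use 13 mm.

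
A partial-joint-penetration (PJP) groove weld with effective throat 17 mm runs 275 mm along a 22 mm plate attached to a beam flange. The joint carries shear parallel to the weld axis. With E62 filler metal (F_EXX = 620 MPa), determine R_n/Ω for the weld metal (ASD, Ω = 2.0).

Effective throat (given) t_e = 17 mm.
A_we = 17 × 275 = 4675 mm².
F_nw = 0.6 F_EXX = 372 MPa.
R_n/Ω = (372 × 4675) / 2.0 × 10⁻³ = 869.6 kN.

R_n/Ω ≈ 870 kN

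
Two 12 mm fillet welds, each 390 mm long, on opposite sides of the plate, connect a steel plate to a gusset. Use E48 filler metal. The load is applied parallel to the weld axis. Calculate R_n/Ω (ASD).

R_n/Ω ≈ 953 kN

E48XX → F_EXX = 480 MPa.
Effective throat t_e = 0.707 × 12 = 8.484 mm.
Total length L = 780 mm; A_we = 8.484 × 780 = 6618 mm².
F_nw = 0.6 F_EXX = 0.6 × 480 = 288 MPa.
R_n = 288 × 6618 × 10⁻³ = 1906 kN; R_n/Ω = 1906/2.0 = 952.9 kN.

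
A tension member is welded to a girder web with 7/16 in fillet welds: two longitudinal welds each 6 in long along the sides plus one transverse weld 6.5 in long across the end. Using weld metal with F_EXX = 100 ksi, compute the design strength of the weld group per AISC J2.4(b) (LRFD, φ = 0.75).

t_e = 0.707 × 0.4375 = 0.3093 in.
R_nwl = 0.6 × 100 × 0.3093 × 12 = 222.7 kip (longitudinal, 2 welds).
R_nwt = 0.6 × 100 × 0.3093 × 6.5 = 120.6 kip (transverse, base value).
(i) R_nwl + R_nwt = 343.3 kip; (ii) 0.85 R_nwl + 1.5 R_nwt = 370.2 kip.
R_n = max = 370.2 kip [governs: (ii)]; φR_n = 277.7 kip.

φR_n ≈ 278 kip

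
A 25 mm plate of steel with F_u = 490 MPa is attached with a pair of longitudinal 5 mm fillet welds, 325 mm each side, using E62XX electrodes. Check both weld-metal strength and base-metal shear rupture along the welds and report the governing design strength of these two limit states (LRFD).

E62XX → F_EXX = 620 MPa.
t_e = 0.707 × 5 = 3.535 mm; L = 650 mm.
Weld metal: φR_n = 0.75 × 0.6 × 620 × 3.535 × 650 × 10⁻³ = 641.1 kN.
Base metal (shear rupture): φR_n = 0.75 × 0.6 × 490 × 25 × 650 × 10⁻³ = 3583 kN.
Governing: weld metal.

φR_n ≈ 641 kN (weld metal governs)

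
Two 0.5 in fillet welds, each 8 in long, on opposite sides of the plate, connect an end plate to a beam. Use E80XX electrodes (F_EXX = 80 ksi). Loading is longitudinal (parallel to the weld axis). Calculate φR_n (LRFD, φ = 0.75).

Effective throat t_e = 0.707 × 0.5 = 0.3535 in.
Total length L = 16 in; A_we = 0.3535 × 16 = 5.656 in².
F_nw = 0.6 F_EXX = 0.6 × 80 = 48 ksi.
φR_n = 0.75 × 48 × 5.656 = 203.6 kip.

φR_n ≈ 204 kip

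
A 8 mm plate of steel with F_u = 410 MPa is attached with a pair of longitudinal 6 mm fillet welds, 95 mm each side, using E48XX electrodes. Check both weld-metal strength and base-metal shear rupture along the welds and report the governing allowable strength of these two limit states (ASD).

E48XX → F_EXX = 480 MPa.
t_e = 0.707 × 6 = 4.242 mm; L = 190 mm.
Weld metal: R_n/Ω = (1/2.0) × 0.6 × 480 × 4.242 × 190 × 10⁻³ = 116.1 kN.
Base metal (shear rupture): R_n/Ω = (1/2.0) × 0.6 × 410 × 8 × 190 × 10⁻³ = 187 kN.
Governing: weld metal.

R_n/Ω ≈ 116 kN (weld metal governs)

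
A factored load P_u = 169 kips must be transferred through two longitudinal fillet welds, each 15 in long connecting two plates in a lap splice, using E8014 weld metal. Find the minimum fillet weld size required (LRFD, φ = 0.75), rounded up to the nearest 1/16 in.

w = 1/4 in

E80XX → F_EXX = 80 ksi.
Total weld length L = 30 in.
Required throat t_e = P_u / (φ × 0.6 F_EXX × L) = 169 / (0.75 × 0.6 × 80 × 30) = 0.1565 in.
Required leg w = t_e / 0.707 = 0.2213 in → use 1/4 in.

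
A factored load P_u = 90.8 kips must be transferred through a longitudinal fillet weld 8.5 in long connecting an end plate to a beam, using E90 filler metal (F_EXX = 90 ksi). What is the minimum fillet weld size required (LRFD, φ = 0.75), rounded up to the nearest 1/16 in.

Total weld length L = 8.5 in.
Required throat t_e = P_u / (φ × 0.6 F_EXX × L) = 90.8 / (0.75 × 0.6 × 90 × 8.5) = 0.2638 in.
Required leg w = t_e / 0.707 = 0.3731 in → use 3/8 in.

w = 3/8 in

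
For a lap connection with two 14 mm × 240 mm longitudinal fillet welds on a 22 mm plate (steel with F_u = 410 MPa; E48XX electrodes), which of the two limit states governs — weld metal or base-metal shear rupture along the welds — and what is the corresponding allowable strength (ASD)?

E48XX → F_EXX = 480 MPa.
t_e = 0.707 × 14 = 9.898 mm; L = 480 mm.
Weld metal: R_n/Ω = (1/2.0) × 0.6 × 480 × 9.898 × 480 × 10⁻³ = 684.1 kN.
Base metal (shear rupture): R_n/Ω = (1/2.0) × 0.6 × 410 × 22 × 480 × 10⁻³ = 1299 kN.
Governing: weld metal.

R_n/Ω ≈ 684 kN (weld metal governs)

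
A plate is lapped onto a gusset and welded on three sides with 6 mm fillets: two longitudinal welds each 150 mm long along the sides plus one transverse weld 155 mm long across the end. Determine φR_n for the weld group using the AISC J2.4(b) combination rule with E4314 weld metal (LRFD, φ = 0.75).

φR_n ≈ 400 kN

E43XX → F_EXX = 430 MPa.
t_e = 0.707 × 6 = 4.242 mm.
R_nwl = 0.6 × 430 × 4.242 × 300 × 10⁻³ = 328.3 kN (longitudinal, 2 welds).
R_nwt = 0.6 × 430 × 4.242 × 155 × 10⁻³ = 169.6 kN (transverse, base value).
(i) R_nwl + R_nwt = 498 kN; (ii) 0.85 R_nwl + 1.5 R_nwt = 533.5 kN.
R_n = max = 533.5 kN [governs: (ii)]; φR_n = 400.2 kN.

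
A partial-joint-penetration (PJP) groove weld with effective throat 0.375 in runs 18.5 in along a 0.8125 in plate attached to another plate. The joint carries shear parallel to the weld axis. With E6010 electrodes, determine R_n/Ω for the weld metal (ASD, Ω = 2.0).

R_n/Ω ≈ 125 kip

E60XX → F_EXX = 60 ksi.
Effective throat (given) t_e = 0.375 in.
A_we = 0.375 × 18.5 = 6.938 in².
F_nw = 0.6 F_EXX = 36 ksi.
R_n/Ω = (36 × 6.938) / 2.0 = 124.9 kip.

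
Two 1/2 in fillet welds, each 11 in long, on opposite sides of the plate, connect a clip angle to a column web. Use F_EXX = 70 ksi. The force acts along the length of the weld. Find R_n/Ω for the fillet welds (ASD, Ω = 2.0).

Effective throat t_e = 0.707 × 0.5 = 0.3535 in.
Total length L = 22 in; A_we = 0.3535 × 22 = 7.777 in².
F_nw = 0.6 F_EXX = 0.6 × 70 = 42 ksi.
R_n = 42 × 7.777 = 326.6 kips; R_n/Ω = 326.6/2.0 = 163.3 kips.

R_n/Ω ≈ 163 kips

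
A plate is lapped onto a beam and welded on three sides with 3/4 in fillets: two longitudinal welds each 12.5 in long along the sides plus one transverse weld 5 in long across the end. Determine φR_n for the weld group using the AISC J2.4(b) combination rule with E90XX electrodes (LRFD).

φR_n ≈ 644 kip

E90XX → F_EXX = 90 ksi.
t_e = 0.707 × 0.75 = 0.5302 in.
R_nwl = 0.6 × 90 × 0.5302 × 25 = 715.8 kip (longitudinal, 2 welds).
R_nwt = 0.6 × 90 × 0.5302 × 5 = 143.2 kip (transverse, base value).
(i) R_nwl + R_nwt = 859 kip; (ii) 0.85 R_nwl + 1.5 R_nwt = 823.2 kip.
R_n = max = 859 kip [governs: (i)]; φR_n = 644.3 kip.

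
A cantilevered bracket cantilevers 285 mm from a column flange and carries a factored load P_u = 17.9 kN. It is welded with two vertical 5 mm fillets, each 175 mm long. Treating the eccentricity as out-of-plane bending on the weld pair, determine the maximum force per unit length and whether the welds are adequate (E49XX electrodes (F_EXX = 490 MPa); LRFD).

L_w = 2 × 175 = 350 mm; section modulus (unit throat) S = 2 × L²/6 = 10210 mm².
Direct shear f_v = P/L_w = 17.9×10³/350 = 51.14 N/mm.
Moment M = P × e = 17.9×10³ × 285 = 5101500 N·mm; bending f_b = M/S = 499.7 N/mm.
f_max = √(f_v² + f_b²) = √(51.14² + 499.7²) = 502.3 N/mm.
φr_n = 0.75 × 0.6 × 490 × (0.707 × 5) = 779.5 N/mm → adequate.

f_max ≈ 502 N/mm; adequate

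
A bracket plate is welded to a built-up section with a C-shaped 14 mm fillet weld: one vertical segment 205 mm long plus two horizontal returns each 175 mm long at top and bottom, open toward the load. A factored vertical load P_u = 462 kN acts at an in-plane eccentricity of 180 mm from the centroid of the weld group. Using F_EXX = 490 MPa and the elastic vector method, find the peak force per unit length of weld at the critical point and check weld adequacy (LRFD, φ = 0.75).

Total weld length L_w = 555 mm. Treat welds as unit-width lines.
Centroid: x̄ = 2×175×87.5 / 555 = 55.18 mm from the vertical weld.
Polar moment about centroid: J = I_x + I_y = [205³/12 + 2×175×102.5²] + [205×55.18² + 2(175³/12 + 175×32.32²)] = 6278000 mm³.
Direct shear f_v = P/L_w = 462×10³ / 555 = 832.4 N/mm (vertical).
Torsion M = P·e = 462×10³ × 180 = 83160000 N·mm.
Critical point at (x, y) = (119.8, 102.5) from centroid. f_tx = M·y/J = 1358 N/mm; f_ty = M·x/J = 1587 N/mm.
Resultant f_max = √[f_tx² + (f_v + f_ty)²] = √[1358² + (832.4 + 1587)²] = 2774 N/mm.
Capacity per unit length: φr_n = 0.75 × 0.6 × 490 × (0.707 × 14) = 2183 N/mm.
2774 > 2183 → NOT adequate.

f_max ≈ 2770 N/mm; NOT adequate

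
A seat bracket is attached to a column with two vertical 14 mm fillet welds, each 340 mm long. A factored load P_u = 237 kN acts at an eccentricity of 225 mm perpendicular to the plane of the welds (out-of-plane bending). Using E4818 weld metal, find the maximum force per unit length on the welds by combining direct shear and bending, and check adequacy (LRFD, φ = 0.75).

f_max ≈ 1430 N/mm; adequate

E48XX → F_EXX = 480 MPa.
L_w = 2 × 340 = 680 mm; section modulus (unit throat) S = 2 × L²/6 = 38530 mm².
Direct shear f_v = P/L_w = 237×10³/680 = 348.5 N/mm.
Moment M = P × e = 237×10³ × 225 = 53325000 N·mm; bending f_b = M/S = 1384 N/mm.
f_max = √(f_v² + f_b²) = √(348.5² + 1384²) = 1427 N/mm.
φr_n = 0.75 × 0.6 × 480 × (0.707 × 14) = 2138 N/mm → adequate.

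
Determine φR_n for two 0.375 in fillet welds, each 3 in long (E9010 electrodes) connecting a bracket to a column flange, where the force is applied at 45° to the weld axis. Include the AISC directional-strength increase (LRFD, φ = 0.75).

E90XX → F_EXX = 90 ksi.
t_e = 0.707 × 0.375 = 0.2651 in; A_we = 0.2651 × 6 = 1.591 in².
Directional factor: 1.0 + 0.5 sin^1.5(45°) = 1.297.
F_nw = 0.6 × 90 × 1.297 = 70.05 ksi.
φR_n = 0.75 × 70.05 × 1.591 = 83.58 kips.

φR_n ≈ 83.6 kips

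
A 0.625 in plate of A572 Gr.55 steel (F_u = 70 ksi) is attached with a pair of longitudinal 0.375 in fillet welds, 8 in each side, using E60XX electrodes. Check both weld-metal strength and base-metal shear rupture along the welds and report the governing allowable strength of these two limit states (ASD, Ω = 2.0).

R_n/Ω ≈ 76.4 kip (weld metal governs)

E60XX → F_EXX = 60 ksi.
t_e = 0.707 × 0.375 = 0.2651 in; L = 16 in.
Weld metal: R_n/Ω = (1/2.0) × 0.6 × 60 × 0.2651 × 16 = 76.36 kip.
Base metal (shear rupture): R_n/Ω = (1/2.0) × 0.6 × 70 × 0.625 × 16 = 210 kip.
Governing: weld metal.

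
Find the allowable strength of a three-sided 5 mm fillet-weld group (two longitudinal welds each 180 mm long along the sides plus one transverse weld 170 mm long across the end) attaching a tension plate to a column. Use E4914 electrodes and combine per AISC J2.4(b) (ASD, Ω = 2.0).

R_n/Ω ≈ 292 kN

E49XX → F_EXX = 490 MPa.
t_e = 0.707 × 5 = 3.535 mm.
R_nwl = 0.6 × 490 × 3.535 × 360 × 10⁻³ = 374.1 kN (longitudinal, 2 welds).
R_nwt = 0.6 × 490 × 3.535 × 170 × 10⁻³ = 176.7 kN (transverse, base value).
(i) R_nwl + R_nwt = 550.8 kN; (ii) 0.85 R_nwl + 1.5 R_nwt = 583 kN.
R_n = max = 583 kN [governs: (ii)]; R_n/Ω = 291.5 kN.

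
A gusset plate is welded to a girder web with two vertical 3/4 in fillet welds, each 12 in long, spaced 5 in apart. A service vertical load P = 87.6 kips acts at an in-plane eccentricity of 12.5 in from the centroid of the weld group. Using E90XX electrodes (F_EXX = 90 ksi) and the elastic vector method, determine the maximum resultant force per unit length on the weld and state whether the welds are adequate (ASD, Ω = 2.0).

Total weld length L_w = 24 in. Treat welds as unit-width lines.
Polar moment about centroid: J = 2[d³/12 + d(b/2)²] = 2[12³/12 + 12×2.5²] = 438 in³.
Direct shear f_v = P/L_w = 87.6 / 24 = 3.65 kip/in (vertical).
Torsion M = P·e = 87.6 × 12.5 = 1095 kip·in.
Critical point at (x, y) = (2.5, 6) from centroid. f_tx = M·y/J = 15 kip/in; f_ty = M·x/J = 6.25 kip/in.
Resultant f_max = √[f_tx² + (f_v + f_ty)²] = √[15² + (3.65 + 6.25)²] = 17.97 kip/in.
Capacity per unit length: r_n/Ω = (1/2.0) × 0.6 × 90 × (0.707 × 0.75) = 14.32 kip/in.
17.97 > 14.32 → NOT adequate.

f_max ≈ 18 kip/in; NOT adequate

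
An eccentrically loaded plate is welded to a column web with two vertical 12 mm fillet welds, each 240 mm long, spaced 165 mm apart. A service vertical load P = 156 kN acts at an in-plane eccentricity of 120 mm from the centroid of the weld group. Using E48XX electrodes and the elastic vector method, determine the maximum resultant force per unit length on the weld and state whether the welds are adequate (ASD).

f_max ≈ 725 N/mm; adequate

E48XX → F_EXX = 480 MPa.
Total weld length L_w = 480 mm. Treat welds as unit-width lines.
Polar moment about centroid: J = 2[d³/12 + d(b/2)²] = 2[240³/12 + 240×82.5²] = 5571000 mm³.
Direct shear f_v = P/L_w = 156×10³ / 480 = 325 N/mm (vertical).
Torsion M = P·e = 156×10³ × 120 = 18720000 N·mm.
Critical point at (x, y) = (82.5, 120) from centroid. f_tx = M·y/J = 403.2 N/mm; f_ty = M·x/J = 277.2 N/mm.
Resultant f_max = √[f_tx² + (f_v + f_ty)²] = √[403.2² + (325 + 277.2)²] = 724.8 N/mm.
Capacity per unit length: r_n/Ω = (1/2.0) × 0.6 × 480 × (0.707 × 12) = 1222 N/mm.
724.8 ≤ 1222 → adequate.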